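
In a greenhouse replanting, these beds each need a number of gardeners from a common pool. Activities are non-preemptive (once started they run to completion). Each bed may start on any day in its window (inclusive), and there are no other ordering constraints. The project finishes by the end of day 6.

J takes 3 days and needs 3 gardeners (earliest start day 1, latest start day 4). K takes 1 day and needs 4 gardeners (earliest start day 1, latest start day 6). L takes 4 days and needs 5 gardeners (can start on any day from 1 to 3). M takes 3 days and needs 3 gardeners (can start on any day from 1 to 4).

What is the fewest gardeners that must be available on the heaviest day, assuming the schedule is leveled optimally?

Early-start (J@1, K@1, L@1, M@1) gives peak 15: d1:15  d2:11  d3:11  d4:5  d5:0  d6:0.
Shift L→2, M→4.
Schedule J@1, K@1, L@2, M@4: d1:7  d2:8  d3:8  d4:8  d5:8  d6:3 — peak 8.

8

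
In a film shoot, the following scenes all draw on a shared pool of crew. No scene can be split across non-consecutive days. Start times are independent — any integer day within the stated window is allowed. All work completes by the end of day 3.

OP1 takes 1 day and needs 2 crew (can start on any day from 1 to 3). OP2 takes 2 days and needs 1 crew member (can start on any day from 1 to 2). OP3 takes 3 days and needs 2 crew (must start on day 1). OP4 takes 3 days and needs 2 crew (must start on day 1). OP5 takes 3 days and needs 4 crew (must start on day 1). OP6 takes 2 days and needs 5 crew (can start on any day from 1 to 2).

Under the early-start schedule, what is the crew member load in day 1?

At early start, day 1 has: OP1, OP2, OP3, OP4, OP5, OP6.
Demand: 2 + 1 + 2 + 2 + 4 + 5 = 16.

16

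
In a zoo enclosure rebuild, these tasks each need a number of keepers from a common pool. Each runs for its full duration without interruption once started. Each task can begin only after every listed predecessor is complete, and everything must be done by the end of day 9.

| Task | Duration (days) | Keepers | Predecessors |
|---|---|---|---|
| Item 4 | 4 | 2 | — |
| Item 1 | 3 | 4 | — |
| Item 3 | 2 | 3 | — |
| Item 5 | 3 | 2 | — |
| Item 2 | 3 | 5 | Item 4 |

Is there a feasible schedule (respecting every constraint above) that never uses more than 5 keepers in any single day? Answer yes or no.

Total keeper-days = 47; over 9 days the average is 47/9 > 5, so some day must exceed 5.

no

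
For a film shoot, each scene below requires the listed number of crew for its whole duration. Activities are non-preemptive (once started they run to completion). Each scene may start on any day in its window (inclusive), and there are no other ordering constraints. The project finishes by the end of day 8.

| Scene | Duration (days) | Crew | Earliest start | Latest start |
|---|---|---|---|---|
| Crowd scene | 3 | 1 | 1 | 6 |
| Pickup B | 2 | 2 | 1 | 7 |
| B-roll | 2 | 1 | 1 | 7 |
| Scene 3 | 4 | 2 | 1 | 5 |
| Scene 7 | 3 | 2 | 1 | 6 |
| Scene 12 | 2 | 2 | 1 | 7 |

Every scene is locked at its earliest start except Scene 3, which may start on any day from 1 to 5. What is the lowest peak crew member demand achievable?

8

Scene 3@1: d1:10  d2:10  d3:5  d4:2  d5:0  d6:0  d7:0  d8:0 → peak 10
Scene 3@2: d1:8  d2:10  d3:5  d4:2  d5:2  d6:0  d7:0  d8:0 → peak 10
Scene 3@3: d1:8  d2:8  d3:5  d4:2  d5:2  d6:2  d7:0  d8:0 → peak 8
Scene 3@4: d1:8  d2:8  d3:3  d4:2  d5:2  d6:2  d7:2  d8:0 → peak 8
Scene 3@5: d1:8  d2:8  d3:3  d4:0  d5:2  d6:2  d7:2  d8:2 → peak 8
Best is Scene 3@3, peak 8.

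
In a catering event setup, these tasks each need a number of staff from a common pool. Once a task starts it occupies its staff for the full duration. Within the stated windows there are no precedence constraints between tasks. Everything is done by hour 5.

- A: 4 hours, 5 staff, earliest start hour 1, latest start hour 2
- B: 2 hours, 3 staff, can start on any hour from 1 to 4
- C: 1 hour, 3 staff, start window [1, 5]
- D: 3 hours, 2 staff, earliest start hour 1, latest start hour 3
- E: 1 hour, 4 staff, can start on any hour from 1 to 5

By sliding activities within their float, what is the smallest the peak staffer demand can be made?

9

Early-start (A@1, B@1, C@1, D@1, E@1) gives peak 17: h1:17  h2:10  h3:7  h4:5  h5:0.
Shift C→5, D→3, E→5.
Schedule A@1, B@1, C@5, D@3, E@5: h1:8  h2:8  h3:7  h4:7  h5:9 — peak 9.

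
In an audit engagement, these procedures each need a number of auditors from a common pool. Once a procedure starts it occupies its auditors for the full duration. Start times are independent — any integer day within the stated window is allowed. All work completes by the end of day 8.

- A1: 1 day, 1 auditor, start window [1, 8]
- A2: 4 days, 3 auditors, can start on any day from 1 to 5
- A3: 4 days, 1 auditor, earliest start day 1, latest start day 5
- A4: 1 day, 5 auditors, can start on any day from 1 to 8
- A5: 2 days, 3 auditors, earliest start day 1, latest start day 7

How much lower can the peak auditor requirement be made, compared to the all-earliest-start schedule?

Early-start peak: d1:13  d2:7  d3:4  d4:4  d5:0  d6:0  d7:0  d8:0 ⇒ 13.
Leveled (A1@1, A2@1, A3@1, A4@5, A5@6): d1:5  d2:4  d3:4  d4:4  d5:5  d6:3  d7:3  d8:0 ⇒ 5.
Reduction 13 − 5 = 8.

8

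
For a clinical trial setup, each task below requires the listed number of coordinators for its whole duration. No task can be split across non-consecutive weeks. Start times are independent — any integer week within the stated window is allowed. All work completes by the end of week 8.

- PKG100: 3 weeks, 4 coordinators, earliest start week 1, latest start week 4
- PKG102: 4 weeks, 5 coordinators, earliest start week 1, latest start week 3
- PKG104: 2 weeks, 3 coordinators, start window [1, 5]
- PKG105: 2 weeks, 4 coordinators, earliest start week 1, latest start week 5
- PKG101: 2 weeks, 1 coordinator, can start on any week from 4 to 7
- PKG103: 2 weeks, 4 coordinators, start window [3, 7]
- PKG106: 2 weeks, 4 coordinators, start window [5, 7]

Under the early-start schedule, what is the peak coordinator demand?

16

Early-start schedule: PKG100@1, PKG102@1, PKG104@1, PKG105@1, PKG101@4, PKG103@3, PKG106@5.
Load per week: week 1: 16, week 2: 16, week 3: 13, week 4: 10, week 5: 5, week 6: 4, week 7: 0, week 8: 0.
Peak is 16.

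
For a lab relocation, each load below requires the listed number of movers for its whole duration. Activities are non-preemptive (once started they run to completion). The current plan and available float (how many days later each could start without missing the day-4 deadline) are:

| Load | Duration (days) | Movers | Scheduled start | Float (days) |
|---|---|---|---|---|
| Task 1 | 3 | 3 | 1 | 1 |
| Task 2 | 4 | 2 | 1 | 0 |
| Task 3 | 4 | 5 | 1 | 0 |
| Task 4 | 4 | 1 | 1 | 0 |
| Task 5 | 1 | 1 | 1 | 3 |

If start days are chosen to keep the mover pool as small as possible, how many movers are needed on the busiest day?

11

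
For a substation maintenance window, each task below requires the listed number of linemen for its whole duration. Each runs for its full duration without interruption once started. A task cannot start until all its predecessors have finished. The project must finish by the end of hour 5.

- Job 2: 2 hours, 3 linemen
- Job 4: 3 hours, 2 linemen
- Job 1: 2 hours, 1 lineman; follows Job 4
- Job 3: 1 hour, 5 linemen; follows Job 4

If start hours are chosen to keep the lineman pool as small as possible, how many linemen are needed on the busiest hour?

6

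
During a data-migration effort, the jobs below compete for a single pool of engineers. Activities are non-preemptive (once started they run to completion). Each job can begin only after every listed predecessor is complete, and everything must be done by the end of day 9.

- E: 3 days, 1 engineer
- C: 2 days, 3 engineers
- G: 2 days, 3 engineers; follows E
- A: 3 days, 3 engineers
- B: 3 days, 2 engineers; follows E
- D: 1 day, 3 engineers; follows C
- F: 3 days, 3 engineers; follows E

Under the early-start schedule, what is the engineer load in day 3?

7

At early start, day 3 has: E, A, D.
Demand: 1 + 3 + 3 = 7.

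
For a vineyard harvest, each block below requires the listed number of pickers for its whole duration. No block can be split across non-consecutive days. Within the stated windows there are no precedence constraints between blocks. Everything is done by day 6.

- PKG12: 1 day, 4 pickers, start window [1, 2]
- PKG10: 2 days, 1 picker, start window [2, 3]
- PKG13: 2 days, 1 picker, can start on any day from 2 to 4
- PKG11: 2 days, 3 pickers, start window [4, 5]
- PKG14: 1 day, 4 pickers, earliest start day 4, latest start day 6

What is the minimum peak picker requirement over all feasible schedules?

4

Early-start (PKG12@1, PKG10@2, PKG13@2, PKG11@4, PKG14@4) gives peak 7: d1:4  d2:2  d3:2  d4:7  d5:3  d6:0.
Shift PKG14→6.
Schedule PKG12@1, PKG10@2, PKG13@2, PKG11@4, PKG14@6: d1:4  d2:2  d3:2  d4:3  d5:3  d6:4 — peak 4.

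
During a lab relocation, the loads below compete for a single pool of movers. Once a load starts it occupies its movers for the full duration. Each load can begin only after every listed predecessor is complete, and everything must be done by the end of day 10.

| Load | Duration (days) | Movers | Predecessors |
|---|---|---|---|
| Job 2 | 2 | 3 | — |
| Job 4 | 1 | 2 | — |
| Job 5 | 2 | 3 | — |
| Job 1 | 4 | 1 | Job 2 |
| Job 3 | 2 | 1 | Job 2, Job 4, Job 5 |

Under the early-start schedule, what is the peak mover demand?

8

Early-start schedule: Job 2@1, Job 4@1, Job 5@1, Job 1@3, Job 3@3.
Load per day: day 1: 8, day 2: 6, day 3: 2, day 4: 2, day 5: 1, day 6: 1, day 7: 0, day 8: 0, day 9: 0, day 10: 0.
Peak is 8.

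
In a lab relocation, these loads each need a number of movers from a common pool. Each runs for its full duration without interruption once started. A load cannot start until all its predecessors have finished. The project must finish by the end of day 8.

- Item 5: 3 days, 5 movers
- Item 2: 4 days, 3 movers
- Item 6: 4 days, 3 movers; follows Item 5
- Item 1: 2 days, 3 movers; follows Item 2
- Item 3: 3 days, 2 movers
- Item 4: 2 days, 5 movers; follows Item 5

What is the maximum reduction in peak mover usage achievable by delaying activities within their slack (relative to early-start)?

3

Early-start peak: d1:10  d2:10  d3:10  d4:11  d5:11  d6:6  d7:3  d8:0 ⇒ 11.
Leveled (Item 5@1, Item 2@1, Item 6@4, Item 1@5, Item 3@4, Item 4@7): d1:8  d2:8  d3:8  d4:8  d5:8  d6:8  d7:8  d8:5 ⇒ 8.
Reduction 11 − 8 = 3.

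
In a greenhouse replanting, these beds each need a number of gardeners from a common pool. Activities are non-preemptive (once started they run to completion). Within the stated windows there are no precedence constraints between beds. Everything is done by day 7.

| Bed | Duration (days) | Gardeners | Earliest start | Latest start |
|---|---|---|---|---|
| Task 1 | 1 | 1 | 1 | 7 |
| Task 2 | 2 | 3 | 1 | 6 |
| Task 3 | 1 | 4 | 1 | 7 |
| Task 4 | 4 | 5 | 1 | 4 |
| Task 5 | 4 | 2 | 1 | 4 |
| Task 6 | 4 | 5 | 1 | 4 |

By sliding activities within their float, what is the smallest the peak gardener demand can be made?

Early-start (Task 1@1, Task 2@1, Task 3@1, Task 4@1, Task 5@1, Task 6@1) gives peak 20: d1:20  d2:15  d3:12  d4:12  d5:0  d6:0  d7:0.
Shift Task 4→2, Task 6→3.
Schedule Task 1@1, Task 2@1, Task 3@1, Task 4@2, Task 5@1, Task 6@3: d1:10  d2:10  d3:12  d4:12  d5:10  d6:5  d7:0 — peak 12.

12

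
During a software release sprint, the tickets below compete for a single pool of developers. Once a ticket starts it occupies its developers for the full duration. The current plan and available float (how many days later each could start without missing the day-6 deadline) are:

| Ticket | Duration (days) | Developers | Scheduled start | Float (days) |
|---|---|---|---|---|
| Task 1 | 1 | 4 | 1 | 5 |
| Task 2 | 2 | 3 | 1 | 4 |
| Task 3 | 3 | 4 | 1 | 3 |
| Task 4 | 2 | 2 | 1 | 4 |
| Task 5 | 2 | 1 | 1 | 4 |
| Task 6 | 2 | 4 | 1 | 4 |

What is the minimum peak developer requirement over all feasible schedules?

7

Early-start (Task 1@1, Task 2@1, Task 3@1, Task 4@1, Task 5@1, Task 6@1) gives peak 18: d1:18  d2:14  d3:4  d4:0  d5:0  d6:0.
Shift Task 3→2, Task 4→3, Task 5→3, Task 6→5.
Schedule Task 1@1, Task 2@1, Task 3@2, Task 4@3, Task 5@3, Task 6@5: d1:7  d2:7  d3:7  d4:7  d5:4  d6:4 — peak 7.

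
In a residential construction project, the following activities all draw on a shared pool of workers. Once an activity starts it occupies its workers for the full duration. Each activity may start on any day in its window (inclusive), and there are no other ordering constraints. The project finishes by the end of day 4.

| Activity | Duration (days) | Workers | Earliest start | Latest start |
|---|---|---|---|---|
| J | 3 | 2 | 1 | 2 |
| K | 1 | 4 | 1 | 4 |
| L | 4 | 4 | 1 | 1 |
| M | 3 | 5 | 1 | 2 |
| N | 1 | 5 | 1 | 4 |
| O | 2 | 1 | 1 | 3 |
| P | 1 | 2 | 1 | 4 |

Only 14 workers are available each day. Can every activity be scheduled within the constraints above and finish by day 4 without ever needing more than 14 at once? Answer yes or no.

yes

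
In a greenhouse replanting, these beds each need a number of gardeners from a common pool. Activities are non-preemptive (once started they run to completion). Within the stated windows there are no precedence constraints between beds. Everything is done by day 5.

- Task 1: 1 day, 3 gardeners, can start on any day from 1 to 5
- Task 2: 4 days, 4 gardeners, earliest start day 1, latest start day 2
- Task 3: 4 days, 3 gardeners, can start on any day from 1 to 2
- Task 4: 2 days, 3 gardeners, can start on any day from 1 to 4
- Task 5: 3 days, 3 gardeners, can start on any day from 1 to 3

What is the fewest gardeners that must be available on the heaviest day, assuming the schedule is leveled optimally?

10

Early-start (Task 1@1, Task 2@1, Task 3@1, Task 4@1, Task 5@1) gives peak 16: d1:16  d2:13  d3:10  d4:7  d5:0.
Shift Task 3→2, Task 5→3.
Schedule Task 1@1, Task 2@1, Task 3@2, Task 4@1, Task 5@3: d1:10  d2:10  d3:10  d4:10  d5:6 — peak 10.
Total gardener-days = 46 over 5 days ⇒ peak ≥ ⌈46/5⌉ = 10, so 10 is optimal.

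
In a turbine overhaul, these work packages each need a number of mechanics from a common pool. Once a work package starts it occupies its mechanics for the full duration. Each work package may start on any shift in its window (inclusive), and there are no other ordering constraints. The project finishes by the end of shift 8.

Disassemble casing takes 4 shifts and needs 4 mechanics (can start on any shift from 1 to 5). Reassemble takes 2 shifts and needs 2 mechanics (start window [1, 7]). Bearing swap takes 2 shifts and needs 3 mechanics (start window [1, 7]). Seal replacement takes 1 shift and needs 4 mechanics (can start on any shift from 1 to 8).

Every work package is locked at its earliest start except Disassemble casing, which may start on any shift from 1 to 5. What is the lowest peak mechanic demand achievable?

9

Disassemble casing@1: s1:13  s2:9  s3:4  s4:4  s5:0  s6:0  s7:0  s8:0 → peak 13
Disassemble casing@2: s1:9  s2:9  s3:4  s4:4  s5:4  s6:0  s7:0  s8:0 → peak 9
Disassemble casing@3: s1:9  s2:5  s3:4  s4:4  s5:4  s6:4  s7:0  s8:0 → peak 9
Disassemble casing@4: s1:9  s2:5  s3:0  s4:4  s5:4  s6:4  s7:4  s8:0 → peak 9
Disassemble casing@5: s1:9  s2:5  s3:0  s4:0  s5:4  s6:4  s7:4  s8:4 → peak 9
Best is Disassemble casing@2, peak 9.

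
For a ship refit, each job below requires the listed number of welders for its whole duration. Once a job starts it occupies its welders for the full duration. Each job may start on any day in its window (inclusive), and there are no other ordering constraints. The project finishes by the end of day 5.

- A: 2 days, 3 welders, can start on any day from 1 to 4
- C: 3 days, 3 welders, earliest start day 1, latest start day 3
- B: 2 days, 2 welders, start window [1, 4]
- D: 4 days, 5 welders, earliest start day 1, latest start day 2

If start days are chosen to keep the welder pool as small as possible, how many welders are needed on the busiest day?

10

Early-start (A@1, C@1, B@1, D@1) gives peak 13: d1:13  d2:13  d3:8  d4:5  d5:0.
Shift C→3.
Schedule A@1, C@3, B@1, D@1: d1:10  d2:10  d3:8  d4:8  d5:3 — peak 10.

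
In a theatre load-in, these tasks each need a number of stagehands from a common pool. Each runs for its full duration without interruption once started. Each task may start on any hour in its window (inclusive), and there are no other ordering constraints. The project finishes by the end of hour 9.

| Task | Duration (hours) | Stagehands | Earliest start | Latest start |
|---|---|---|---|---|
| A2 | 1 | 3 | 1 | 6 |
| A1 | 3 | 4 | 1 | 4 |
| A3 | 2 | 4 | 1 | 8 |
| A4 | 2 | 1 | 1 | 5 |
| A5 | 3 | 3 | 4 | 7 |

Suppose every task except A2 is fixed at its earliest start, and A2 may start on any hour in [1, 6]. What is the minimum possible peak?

9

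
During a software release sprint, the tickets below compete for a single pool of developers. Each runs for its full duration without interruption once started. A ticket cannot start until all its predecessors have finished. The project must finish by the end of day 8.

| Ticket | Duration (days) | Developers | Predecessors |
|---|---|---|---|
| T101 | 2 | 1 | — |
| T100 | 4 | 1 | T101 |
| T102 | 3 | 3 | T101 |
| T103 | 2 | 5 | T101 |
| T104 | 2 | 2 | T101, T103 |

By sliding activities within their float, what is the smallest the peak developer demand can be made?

6

Early-start (T101@1, T100@3, T102@3, T103@3, T104@5) gives peak 9: d1:1  d2:1  d3:9  d4:9  d5:6  d6:3  d7:0  d8:0.
Shift T102→5.
Schedule T101@1, T100@3, T102@5, T103@3, T104@5: d1:1  d2:1  d3:6  d4:6  d5:6  d6:6  d7:3  d8:0 — peak 6.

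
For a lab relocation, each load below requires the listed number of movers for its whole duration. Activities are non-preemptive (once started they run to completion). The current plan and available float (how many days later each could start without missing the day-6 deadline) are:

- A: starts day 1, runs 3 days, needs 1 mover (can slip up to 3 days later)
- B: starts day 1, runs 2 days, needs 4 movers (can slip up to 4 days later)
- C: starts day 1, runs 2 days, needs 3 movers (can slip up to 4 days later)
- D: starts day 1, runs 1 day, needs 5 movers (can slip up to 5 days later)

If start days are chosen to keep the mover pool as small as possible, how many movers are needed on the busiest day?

5

Early-start (A@1, B@1, C@1, D@1) gives peak 13: d1:13  d2:8  d3:1  d4:0  d5:0  d6:0.
Shift C→3, D→5.
Schedule A@1, B@1, C@3, D@5: d1:5  d2:5  d3:4  d4:3  d5:5  d6:0 — peak 5.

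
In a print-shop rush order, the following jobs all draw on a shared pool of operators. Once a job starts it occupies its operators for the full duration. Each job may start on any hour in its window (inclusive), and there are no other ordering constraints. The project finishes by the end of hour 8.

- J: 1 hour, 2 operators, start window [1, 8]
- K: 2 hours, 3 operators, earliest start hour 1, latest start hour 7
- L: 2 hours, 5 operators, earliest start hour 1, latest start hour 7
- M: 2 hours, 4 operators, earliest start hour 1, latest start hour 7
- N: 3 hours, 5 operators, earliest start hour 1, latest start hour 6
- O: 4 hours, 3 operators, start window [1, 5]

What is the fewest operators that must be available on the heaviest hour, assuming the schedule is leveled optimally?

Early-start (J@1, K@1, L@1, M@1, N@1, O@1) gives peak 22: h1:22  h2:20  h3:8  h4:3  h5:0  h6:0  h7:0  h8:0.
Shift L→2, M→4, N→6, O→3.
Schedule J@1, K@1, L@2, M@4, N@6, O@3: h1:5  h2:8  h3:8  h4:7  h5:7  h6:8  h7:5  h8:5 — peak 8.

8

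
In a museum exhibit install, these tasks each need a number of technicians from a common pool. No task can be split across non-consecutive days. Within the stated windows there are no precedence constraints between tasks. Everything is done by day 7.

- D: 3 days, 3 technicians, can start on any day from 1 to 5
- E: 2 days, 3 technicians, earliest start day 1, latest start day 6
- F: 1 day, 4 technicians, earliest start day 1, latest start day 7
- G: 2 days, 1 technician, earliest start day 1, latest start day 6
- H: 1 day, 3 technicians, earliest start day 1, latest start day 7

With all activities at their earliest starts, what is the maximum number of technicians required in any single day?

Early-start schedule: D@1, E@1, F@1, G@1, H@1.
Load per day: day 1: 14, day 2: 7, day 3: 3, day 4: 0, day 5: 0, day 6: 0, day 7: 0.
Peak is 14.

14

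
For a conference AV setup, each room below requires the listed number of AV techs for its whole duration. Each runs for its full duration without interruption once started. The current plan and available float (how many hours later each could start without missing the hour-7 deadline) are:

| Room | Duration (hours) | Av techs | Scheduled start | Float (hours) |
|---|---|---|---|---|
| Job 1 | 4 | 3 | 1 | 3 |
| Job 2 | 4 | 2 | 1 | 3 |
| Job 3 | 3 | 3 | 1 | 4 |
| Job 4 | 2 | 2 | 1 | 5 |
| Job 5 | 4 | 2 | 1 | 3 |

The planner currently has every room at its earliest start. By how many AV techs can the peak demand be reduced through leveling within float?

Early-start peak: h1:12  h2:12  h3:10  h4:7  h5:0  h6:0  h7:0 ⇒ 12.
Leveled (Job 1@1, Job 2@1, Job 3@5, Job 4@1, Job 5@3): h1:7  h2:7  h3:7  h4:7  h5:5  h6:5  h7:3 ⇒ 7.
Reduction 12 − 7 = 5.

5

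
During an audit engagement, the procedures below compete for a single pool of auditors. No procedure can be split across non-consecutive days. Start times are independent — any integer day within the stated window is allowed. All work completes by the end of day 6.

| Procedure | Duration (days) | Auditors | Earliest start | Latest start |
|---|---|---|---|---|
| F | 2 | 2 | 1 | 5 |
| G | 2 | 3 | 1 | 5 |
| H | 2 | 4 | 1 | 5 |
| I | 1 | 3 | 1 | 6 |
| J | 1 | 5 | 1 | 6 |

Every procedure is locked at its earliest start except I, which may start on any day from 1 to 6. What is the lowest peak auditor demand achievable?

14

I@1: d1:17  d2:9  d3:0  d4:0  d5:0  d6:0 → peak 17
I@2: d1:14  d2:12  d3:0  d4:0  d5:0  d6:0 → peak 14
I@3: d1:14  d2:9  d3:3  d4:0  d5:0  d6:0 → peak 14
I@4: d1:14  d2:9  d3:0  d4:3  d5:0  d6:0 → peak 14
I@5: d1:14  d2:9  d3:0  d4:0  d5:3  d6:0 → peak 14
I@6: d1:14  d2:9  d3:0  d4:0  d5:0  d6:3 → peak 14
Best is I@2, peak 14.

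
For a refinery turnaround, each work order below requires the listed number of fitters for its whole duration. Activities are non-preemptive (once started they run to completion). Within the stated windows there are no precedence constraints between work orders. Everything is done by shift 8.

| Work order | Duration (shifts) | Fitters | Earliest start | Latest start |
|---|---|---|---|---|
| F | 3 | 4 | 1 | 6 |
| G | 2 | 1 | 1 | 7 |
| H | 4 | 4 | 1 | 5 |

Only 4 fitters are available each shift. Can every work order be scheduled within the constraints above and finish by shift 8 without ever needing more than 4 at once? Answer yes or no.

no

The minimum achievable peak is 5; 4 < 5, so no feasible schedule stays within the cap.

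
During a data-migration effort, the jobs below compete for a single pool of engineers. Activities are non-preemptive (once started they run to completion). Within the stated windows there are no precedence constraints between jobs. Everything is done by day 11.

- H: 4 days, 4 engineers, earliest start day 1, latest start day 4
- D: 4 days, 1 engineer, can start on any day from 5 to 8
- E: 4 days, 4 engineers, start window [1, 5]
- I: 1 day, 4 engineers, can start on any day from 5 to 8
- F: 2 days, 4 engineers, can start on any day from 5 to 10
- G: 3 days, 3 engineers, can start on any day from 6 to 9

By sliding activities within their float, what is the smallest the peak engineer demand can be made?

Early-start (H@1, D@5, E@1, I@5, F@5, G@6) gives peak 9: d1:8  d2:8  d3:8  d4:8  d5:9  d6:8  d7:4  d8:4  d9:0  d10:0  d11:0.
Shift F→6.
Schedule H@1, D@5, E@1, I@5, F@6, G@6: d1:8  d2:8  d3:8  d4:8  d5:5  d6:8  d7:8  d8:4  d9:0  d10:0  d11:0 — peak 8.

8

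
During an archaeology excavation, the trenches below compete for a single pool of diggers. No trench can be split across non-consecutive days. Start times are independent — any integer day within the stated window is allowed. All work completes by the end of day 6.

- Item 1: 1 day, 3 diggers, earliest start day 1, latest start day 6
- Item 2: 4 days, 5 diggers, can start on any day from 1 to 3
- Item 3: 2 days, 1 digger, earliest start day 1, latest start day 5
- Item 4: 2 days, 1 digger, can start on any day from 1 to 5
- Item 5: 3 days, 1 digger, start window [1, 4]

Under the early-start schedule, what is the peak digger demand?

11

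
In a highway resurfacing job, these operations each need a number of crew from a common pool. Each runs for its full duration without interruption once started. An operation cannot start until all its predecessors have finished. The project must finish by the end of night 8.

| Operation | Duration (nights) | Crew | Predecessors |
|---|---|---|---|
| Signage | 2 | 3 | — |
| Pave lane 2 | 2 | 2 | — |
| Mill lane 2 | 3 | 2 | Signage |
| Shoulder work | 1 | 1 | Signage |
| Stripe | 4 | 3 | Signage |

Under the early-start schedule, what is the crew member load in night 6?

3

At early start, night 6 has: Stripe.
Demand: 3 = 3.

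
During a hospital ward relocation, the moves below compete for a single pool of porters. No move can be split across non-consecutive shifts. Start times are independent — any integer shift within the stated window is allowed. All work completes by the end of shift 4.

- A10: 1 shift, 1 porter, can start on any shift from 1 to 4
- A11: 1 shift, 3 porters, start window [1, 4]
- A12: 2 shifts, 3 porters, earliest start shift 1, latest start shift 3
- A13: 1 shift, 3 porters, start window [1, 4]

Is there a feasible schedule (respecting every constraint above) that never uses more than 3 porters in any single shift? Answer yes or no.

no

Total porter-shifts = 13; over 4 shifts the average is 13/4 > 3, so some shift must exceed 3.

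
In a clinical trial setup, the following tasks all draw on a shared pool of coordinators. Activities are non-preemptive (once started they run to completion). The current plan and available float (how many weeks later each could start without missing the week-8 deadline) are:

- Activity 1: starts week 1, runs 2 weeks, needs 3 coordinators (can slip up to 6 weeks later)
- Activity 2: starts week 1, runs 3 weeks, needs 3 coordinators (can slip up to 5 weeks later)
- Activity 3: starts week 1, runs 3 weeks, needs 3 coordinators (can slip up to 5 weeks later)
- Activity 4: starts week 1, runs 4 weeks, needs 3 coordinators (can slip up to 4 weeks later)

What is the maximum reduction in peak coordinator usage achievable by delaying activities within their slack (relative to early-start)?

6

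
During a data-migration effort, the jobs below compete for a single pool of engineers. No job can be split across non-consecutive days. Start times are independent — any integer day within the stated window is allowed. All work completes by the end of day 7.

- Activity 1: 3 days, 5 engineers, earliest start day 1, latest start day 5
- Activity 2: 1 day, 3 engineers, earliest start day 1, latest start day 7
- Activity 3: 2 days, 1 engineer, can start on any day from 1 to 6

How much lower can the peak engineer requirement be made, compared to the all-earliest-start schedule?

Early-start peak: d1:9  d2:6  d3:5  d4:0  d5:0  d6:0  d7:0 ⇒ 9.
Leveled (Activity 1@1, Activity 2@4, Activity 3@4): d1:5  d2:5  d3:5  d4:4  d5:1  d6:0  d7:0 ⇒ 5.
Reduction 9 − 5 = 4.

4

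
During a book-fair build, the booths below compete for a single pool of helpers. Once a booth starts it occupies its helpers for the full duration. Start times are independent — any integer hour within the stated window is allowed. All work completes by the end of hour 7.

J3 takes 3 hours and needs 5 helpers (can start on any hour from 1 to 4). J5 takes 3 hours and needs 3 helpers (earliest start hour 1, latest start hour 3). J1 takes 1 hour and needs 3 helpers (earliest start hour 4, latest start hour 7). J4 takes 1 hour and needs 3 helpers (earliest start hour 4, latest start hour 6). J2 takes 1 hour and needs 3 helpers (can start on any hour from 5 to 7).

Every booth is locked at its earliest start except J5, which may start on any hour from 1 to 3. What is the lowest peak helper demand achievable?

8

J5@1: h1:8  h2:8  h3:8  h4:6  h5:3  h6:0  h7:0 → peak 8
J5@2: h1:5  h2:8  h3:8  h4:9  h5:3  h6:0  h7:0 → peak 9
J5@3: h1:5  h2:5  h3:8  h4:9  h5:6  h6:0  h7:0 → peak 9
Best is J5@1, peak 8.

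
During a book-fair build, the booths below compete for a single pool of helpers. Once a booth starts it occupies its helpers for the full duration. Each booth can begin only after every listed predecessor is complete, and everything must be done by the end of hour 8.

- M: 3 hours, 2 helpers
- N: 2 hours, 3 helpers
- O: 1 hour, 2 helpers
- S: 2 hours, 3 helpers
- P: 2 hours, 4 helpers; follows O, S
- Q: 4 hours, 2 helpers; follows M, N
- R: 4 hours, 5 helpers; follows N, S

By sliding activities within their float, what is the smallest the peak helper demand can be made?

Early-start (M@1, N@1, O@1, S@1, P@3, Q@4, R@3) gives peak 11: h1:10  h2:8  h3:11  h4:11  h5:7  h6:7  h7:2  h8:0.
Shift O→4, P→7, Q→5.
Schedule M@1, N@1, O@4, S@1, P@7, Q@5, R@3: h1:8  h2:8  h3:7  h4:7  h5:7  h6:7  h7:6  h8:6 — peak 8.

8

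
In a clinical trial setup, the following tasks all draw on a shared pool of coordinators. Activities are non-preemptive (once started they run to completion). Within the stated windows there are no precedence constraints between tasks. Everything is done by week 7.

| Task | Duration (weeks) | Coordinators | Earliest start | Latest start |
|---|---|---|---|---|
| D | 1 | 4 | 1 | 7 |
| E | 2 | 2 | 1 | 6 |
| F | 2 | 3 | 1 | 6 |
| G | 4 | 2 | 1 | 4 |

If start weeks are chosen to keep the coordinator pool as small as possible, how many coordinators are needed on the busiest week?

Early-start (D@1, E@1, F@1, G@1) gives peak 11: w1:11  w2:7  w3:2  w4:2  w5:0  w6:0  w7:0.
Shift E→2, F→6, G→2.
Schedule D@1, E@2, F@6, G@2: w1:4  w2:4  w3:4  w4:2  w5:2  w6:3  w7:3 — peak 4.
Total coordinator-weeks = 22 over 7 weeks ⇒ peak ≥ ⌈22/7⌉ = 4, so 4 is optimal.

4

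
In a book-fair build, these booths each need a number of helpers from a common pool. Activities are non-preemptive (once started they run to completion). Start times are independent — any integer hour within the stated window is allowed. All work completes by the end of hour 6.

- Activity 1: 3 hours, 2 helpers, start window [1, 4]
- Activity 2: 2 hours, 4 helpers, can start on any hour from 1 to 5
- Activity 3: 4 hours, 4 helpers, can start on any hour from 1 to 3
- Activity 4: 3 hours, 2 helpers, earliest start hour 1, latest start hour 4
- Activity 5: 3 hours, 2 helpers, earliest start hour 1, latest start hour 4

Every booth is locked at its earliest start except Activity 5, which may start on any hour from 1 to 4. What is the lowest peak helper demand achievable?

Activity 5@1: h1:14  h2:14  h3:10  h4:4  h5:0  h6:0 → peak 14
Activity 5@2: h1:12  h2:14  h3:10  h4:6  h5:0  h6:0 → peak 14
Activity 5@3: h1:12  h2:12  h3:10  h4:6  h5:2  h6:0 → peak 12
Activity 5@4: h1:12  h2:12  h3:8  h4:6  h5:2  h6:2 → peak 12
Best is Activity 5@3, peak 12.

12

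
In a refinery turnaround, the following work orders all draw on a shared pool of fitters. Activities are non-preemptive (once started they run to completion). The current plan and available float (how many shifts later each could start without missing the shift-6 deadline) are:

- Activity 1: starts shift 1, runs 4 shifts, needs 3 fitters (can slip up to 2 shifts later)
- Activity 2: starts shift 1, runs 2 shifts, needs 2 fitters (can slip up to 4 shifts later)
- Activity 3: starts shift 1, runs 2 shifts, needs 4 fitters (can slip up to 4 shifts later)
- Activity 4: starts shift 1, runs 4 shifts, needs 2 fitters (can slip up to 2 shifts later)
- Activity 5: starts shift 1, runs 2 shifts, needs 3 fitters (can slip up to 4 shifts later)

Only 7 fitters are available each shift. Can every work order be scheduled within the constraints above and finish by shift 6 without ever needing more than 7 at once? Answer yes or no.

yes

Schedule Activity 1@1, Activity 2@1, Activity 3@5, Activity 4@1, Activity 5@5: s1:7  s2:7  s3:5  s4:5  s5:7  s6:7 — peak 7 ≤ 7.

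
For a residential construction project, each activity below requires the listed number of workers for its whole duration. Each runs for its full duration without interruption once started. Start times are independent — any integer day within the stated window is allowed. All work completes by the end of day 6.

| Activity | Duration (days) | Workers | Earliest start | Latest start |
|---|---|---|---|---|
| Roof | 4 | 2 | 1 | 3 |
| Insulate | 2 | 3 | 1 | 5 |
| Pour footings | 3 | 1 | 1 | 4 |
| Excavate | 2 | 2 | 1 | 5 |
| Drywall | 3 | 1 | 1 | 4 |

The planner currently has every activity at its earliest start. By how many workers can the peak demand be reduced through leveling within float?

Early-start peak: d1:9  d2:9  d3:4  d4:2  d5:0  d6:0 ⇒ 9.
Leveled (Roof@1, Insulate@1, Pour footings@3, Excavate@5, Drywall@3): d1:5  d2:5  d3:4  d4:4  d5:4  d6:2 ⇒ 5.
Reduction 9 − 5 = 4.

4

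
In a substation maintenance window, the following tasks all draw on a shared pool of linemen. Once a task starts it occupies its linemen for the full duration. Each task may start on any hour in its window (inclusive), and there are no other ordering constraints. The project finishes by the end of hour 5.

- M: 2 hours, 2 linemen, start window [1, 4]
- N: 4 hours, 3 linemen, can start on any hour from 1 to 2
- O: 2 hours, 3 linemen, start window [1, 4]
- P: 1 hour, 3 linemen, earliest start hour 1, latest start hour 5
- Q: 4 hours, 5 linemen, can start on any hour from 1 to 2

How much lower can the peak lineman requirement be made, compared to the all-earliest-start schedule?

5

Early-start peak: h1:16  h2:13  h3:8  h4:8  h5:0 ⇒ 16.
Leveled (M@1, N@1, O@3, P@1, Q@2): h1:8  h2:10  h3:11  h4:11  h5:5 ⇒ 11.
Reduction 16 − 11 = 5.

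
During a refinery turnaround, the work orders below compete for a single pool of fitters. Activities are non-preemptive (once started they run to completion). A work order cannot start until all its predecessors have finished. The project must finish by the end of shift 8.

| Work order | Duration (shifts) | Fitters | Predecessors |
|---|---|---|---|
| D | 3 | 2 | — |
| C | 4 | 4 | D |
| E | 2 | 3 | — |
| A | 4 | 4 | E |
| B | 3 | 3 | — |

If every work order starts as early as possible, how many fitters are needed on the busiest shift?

Early-start schedule: D@1, C@4, E@1, A@3, B@1.
Load per shift: shift 1: 8, shift 2: 8, shift 3: 9, shift 4: 8, shift 5: 8, shift 6: 8, shift 7: 4, shift 8: 0.
Peak is 9.

9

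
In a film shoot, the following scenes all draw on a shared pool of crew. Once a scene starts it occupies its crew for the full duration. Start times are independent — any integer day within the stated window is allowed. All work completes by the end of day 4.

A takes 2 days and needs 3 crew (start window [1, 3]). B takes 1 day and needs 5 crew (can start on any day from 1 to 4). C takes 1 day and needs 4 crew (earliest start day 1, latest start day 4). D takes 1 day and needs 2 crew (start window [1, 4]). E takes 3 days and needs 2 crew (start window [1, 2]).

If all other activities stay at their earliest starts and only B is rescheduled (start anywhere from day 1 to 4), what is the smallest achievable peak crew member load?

B@1: d1:16  d2:5  d3:2  d4:0 → peak 16
B@2: d1:11  d2:10  d3:2  d4:0 → peak 11
B@3: d1:11  d2:5  d3:7  d4:0 → peak 11
B@4: d1:11  d2:5  d3:2  d4:5 → peak 11
Best is B@2, peak 11.

11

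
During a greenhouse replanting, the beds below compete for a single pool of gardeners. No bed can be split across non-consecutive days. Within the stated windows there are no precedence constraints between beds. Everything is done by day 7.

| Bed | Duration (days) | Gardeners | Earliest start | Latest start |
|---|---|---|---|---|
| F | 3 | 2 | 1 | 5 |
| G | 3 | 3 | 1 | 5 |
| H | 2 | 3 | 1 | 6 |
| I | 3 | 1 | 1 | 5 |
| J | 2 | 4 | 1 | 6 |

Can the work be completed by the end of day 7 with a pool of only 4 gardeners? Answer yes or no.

no

Total gardener-days = 32; over 7 days the average is 32/7 > 4, so some day must exceed 4.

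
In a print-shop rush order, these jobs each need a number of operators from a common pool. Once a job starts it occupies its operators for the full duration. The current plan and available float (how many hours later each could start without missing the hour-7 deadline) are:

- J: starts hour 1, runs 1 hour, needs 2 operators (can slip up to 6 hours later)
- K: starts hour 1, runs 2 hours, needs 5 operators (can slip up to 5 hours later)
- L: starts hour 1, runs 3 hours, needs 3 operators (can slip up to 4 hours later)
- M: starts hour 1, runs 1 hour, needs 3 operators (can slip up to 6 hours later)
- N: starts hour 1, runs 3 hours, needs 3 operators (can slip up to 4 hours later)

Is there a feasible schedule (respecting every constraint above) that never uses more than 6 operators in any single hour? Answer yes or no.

Schedule J@1, K@2, L@4, M@1, N@4: h1:5  h2:5  h3:5  h4:6  h5:6  h6:6  h7:0 — peak 6 ≤ 6.

yes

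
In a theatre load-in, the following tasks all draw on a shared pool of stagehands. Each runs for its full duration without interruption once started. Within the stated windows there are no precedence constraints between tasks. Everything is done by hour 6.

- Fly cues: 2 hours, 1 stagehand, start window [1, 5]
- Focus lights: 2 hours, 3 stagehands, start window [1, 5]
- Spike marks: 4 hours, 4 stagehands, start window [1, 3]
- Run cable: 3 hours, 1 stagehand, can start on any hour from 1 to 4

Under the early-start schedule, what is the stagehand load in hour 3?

5

At early start, hour 3 has: Spike marks, Run cable.
Demand: 4 + 1 = 5.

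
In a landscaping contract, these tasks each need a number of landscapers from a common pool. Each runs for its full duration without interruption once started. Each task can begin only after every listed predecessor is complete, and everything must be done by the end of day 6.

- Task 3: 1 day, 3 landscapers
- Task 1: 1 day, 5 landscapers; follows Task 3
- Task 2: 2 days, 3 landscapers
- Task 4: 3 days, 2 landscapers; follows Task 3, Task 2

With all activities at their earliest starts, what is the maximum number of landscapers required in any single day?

8

Early-start schedule: Task 3@1, Task 1@2, Task 2@1, Task 4@3.
Load per day: day 1: 6, day 2: 8, day 3: 2, day 4: 2, day 5: 2, day 6: 0.
Peak is 8.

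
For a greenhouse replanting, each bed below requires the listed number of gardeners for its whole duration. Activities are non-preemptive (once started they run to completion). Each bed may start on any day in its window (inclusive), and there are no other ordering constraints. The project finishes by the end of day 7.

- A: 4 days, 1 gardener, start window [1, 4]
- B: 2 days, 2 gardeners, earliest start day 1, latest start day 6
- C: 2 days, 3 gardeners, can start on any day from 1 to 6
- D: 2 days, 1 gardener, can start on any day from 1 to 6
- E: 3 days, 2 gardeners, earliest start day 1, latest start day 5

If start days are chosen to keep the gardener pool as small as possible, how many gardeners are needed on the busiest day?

Early-start (A@1, B@1, C@1, D@1, E@1) gives peak 9: d1:9  d2:9  d3:3  d4:1  d5:0  d6:0  d7:0.
Shift C→3, E→5.
Schedule A@1, B@1, C@3, D@1, E@5: d1:4  d2:4  d3:4  d4:4  d5:2  d6:2  d7:2 — peak 4.
Total gardener-days = 22 over 7 days ⇒ peak ≥ ⌈22/7⌉ = 4, so 4 is optimal.

4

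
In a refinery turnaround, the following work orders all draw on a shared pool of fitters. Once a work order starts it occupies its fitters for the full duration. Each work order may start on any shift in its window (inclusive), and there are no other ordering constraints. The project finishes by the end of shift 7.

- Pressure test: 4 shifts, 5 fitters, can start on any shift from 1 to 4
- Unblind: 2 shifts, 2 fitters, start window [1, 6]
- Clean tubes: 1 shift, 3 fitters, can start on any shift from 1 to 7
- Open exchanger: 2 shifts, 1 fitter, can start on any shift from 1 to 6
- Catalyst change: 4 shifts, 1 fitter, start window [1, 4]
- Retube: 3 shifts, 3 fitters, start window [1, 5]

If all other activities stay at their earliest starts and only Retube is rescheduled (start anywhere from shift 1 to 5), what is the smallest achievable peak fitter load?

Retube@1: s1:15  s2:12  s3:9  s4:6  s5:0  s6:0  s7:0 → peak 15
Retube@2: s1:12  s2:12  s3:9  s4:9  s5:0  s6:0  s7:0 → peak 12
Retube@3: s1:12  s2:9  s3:9  s4:9  s5:3  s6:0  s7:0 → peak 12
Retube@4: s1:12  s2:9  s3:6  s4:9  s5:3  s6:3  s7:0 → peak 12
Retube@5: s1:12  s2:9  s3:6  s4:6  s5:3  s6:3  s7:3 → peak 12
Best is Retube@2, peak 12.

12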